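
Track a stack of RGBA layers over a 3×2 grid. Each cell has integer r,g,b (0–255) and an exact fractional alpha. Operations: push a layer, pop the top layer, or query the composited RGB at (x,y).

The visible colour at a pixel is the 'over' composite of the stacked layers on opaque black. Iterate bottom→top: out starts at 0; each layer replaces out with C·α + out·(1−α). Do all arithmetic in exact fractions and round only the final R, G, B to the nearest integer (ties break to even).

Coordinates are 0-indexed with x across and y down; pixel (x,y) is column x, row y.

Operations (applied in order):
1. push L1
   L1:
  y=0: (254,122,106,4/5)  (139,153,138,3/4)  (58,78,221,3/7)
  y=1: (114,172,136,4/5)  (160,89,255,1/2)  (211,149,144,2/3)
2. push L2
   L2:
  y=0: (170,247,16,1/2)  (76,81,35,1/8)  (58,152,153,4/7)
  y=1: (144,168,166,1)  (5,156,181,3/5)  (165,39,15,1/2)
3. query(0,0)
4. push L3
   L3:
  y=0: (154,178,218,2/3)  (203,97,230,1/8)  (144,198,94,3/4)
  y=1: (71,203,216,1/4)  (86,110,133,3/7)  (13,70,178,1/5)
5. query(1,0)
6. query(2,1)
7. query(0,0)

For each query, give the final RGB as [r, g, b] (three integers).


query (0,0) [L1,L2] — begin 0,0,0
+L1 (α=4/5) → [1016/5, 488/5, 424/5]
+L2 (α=1/2) → [933/5, 1723/10, 252/5]
= [187, 172, 50]

(1,0) stack=L1,L2,L3; from [0,0,0]:
+L1 (α=3/4) → [417/4, 459/4, 207/2]
+L2 (α=1/8) → [3223/32, 3537/32, 1519/16]
+L3 (α=1/8) → [29057/256, 27863/256, 14313/128]
= [114, 109, 112]

at x=2,y=1 over L1,L2,L3:
after L1 α=2/3: [422/3, 298/3, 96]
after L2 α=1/2: [917/6, 415/6, 111/2]
after L3 α=1/5: [1873/15, 208/3, 80]
rounded: [125, 69, 80]

at x=0,y=0 over L1,L2,L3:
L1 α=4/5: [1016/5, 488/5, 424/5]
L2 α=1/2: [933/5, 1723/10, 252/5]
L3 α=2/3: [2473/15, 1761/10, 2432/15]
→ [165, 176, 162]


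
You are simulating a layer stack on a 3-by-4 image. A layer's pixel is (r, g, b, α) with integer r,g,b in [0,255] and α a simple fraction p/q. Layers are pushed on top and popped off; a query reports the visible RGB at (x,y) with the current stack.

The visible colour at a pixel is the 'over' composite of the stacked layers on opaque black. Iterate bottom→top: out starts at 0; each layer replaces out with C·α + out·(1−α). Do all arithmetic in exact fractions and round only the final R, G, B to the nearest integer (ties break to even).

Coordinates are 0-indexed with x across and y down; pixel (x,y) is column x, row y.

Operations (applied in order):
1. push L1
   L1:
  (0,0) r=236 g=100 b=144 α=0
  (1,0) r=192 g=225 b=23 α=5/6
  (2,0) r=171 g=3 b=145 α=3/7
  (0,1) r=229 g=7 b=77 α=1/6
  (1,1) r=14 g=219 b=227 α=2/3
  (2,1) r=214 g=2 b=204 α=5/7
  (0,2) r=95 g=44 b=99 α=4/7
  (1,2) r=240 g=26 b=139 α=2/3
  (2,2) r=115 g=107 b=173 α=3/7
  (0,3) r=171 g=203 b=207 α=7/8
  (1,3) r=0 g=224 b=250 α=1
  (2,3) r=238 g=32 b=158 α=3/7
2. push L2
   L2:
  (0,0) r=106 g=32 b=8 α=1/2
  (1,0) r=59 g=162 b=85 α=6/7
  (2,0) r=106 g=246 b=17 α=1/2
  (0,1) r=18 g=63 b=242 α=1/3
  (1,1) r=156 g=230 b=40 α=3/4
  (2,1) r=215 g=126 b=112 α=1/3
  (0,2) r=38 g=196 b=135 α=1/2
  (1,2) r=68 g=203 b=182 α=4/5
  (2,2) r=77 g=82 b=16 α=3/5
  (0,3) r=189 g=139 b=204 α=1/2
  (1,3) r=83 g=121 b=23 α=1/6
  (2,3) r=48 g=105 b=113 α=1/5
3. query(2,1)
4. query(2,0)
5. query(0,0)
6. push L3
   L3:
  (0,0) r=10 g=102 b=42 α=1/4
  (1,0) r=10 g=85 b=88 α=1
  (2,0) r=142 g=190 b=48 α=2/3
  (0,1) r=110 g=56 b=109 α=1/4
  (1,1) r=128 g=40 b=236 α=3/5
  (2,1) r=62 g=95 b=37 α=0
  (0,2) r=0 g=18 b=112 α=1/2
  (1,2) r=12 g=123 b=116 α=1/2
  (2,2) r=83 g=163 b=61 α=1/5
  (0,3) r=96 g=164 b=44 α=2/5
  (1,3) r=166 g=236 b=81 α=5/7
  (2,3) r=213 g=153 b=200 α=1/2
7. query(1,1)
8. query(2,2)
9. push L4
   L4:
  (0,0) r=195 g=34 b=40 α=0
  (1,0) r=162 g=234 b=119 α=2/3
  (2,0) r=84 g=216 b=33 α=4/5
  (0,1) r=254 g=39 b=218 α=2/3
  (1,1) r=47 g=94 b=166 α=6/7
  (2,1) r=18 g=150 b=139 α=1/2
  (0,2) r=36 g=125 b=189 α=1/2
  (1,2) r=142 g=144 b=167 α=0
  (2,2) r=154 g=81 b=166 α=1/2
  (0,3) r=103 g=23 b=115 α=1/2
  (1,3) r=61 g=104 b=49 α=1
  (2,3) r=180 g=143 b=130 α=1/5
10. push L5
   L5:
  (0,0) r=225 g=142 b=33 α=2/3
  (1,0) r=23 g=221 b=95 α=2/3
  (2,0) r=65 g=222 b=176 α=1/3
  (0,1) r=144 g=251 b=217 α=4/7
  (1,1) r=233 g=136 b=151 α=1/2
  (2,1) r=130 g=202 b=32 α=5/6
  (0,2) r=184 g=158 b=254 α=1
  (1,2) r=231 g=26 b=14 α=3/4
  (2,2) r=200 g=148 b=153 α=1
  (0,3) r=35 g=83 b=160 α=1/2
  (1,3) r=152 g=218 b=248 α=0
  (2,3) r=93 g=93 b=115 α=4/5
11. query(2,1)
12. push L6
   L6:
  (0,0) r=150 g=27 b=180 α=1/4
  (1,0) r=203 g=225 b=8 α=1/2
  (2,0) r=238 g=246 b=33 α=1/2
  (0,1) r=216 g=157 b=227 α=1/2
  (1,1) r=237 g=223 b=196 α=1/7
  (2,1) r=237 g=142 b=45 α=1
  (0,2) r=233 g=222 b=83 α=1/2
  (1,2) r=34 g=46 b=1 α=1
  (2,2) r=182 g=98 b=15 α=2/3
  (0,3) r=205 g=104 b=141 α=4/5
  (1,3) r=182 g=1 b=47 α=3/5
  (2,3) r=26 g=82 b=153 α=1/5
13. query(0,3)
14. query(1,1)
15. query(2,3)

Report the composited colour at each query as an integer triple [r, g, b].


(2,1) stack=L1,L2; from [0,0,0]:
L1 α=5/7: [1070/7, 10/7, 1020/7]
L2 α=1/3: [1215/7, 902/21, 2824/21]
= [174, 43, 134]

(2,0) stack=L1,L2; from [0,0,0]:
after L1 α=3/7: [513/7, 9/7, 435/7]
after L2 α=1/2: [1255/14, 1731/14, 277/7]
rounded: [90, 124, 40]

query (0,0) [L1,L2] — begin 0,0,0
+L1 (α=0) → [0, 0, 0]
+L2 (α=1/2) → [53, 16, 4]
= [53, 16, 4]

query (1,1) [L1,L2,L3] — begin 0,0,0
L1 α=2/3: [28/3, 146, 454/3]
L2 α=3/4: [358/3, 209, 407/6]
L3 α=3/5: [1868/15, 538/5, 2531/15]
= [125, 108, 169]

query (2,2) [L1,L2,L3] — begin 0,0,0
+L1 (α=3/7) → [345/7, 321/7, 519/7]
+L2 (α=3/5) → [2307/35, 2364/35, 1374/35]
+L3 (α=1/5) → [12133/175, 15161/175, 7631/175]
→ [69, 87, 44]

query (2,1) [L1,L2,L3,L4,L5] — begin 0,0,0
after L1 α=5/7: [1070/7, 10/7, 1020/7]
after L2 α=1/3: [1215/7, 902/21, 2824/21]
after L3 α=0: [1215/7, 902/21, 2824/21]
after L4 α=1/2: [1341/14, 2026/21, 5743/42]
after L5 α=5/6: [10441/84, 11618/63, 12463/252]
= [124, 184, 49]

at x=0,y=3 over L1,L2,L3,L4,L5,L6:
after L1 α=7/8: [1197/8, 1421/8, 1449/8]
after L2 α=1/2: [2709/16, 2533/16, 3081/16]
after L3 α=2/5: [11199/80, 12847/80, 10651/80]
after L4 α=1/2: [19439/160, 14687/160, 19851/160]
after L5 α=1/2: [25039/320, 27967/320, 45451/320]
after L6 α=4/5: [287439/1600, 161087/1600, 225931/1600]
rounded: [180, 101, 141]

(1,1) stack=L1,L2,L3,L4,L5,L6; from [0,0,0]:
L1 α=2/3: [28/3, 146, 454/3]
L2 α=3/4: [358/3, 209, 407/6]
L3 α=3/5: [1868/15, 538/5, 2531/15]
L4 α=6/7: [6098/105, 3358/35, 17471/105]
L5 α=1/2: [30563/210, 4059/35, 16663/105]
L6 α=1/7: [38858/245, 32159/245, 40186/245]
→ [159, 131, 164]

at x=2,y=3 over L1,L2,L3,L4,L5,L6:
+L1 (α=3/7) → [102, 96/7, 474/7]
+L2 (α=1/5) → [456/5, 1119/35, 2687/35]
+L3 (α=1/2) → [1521/10, 3237/35, 9687/70]
+L4 (α=1/5) → [3942/25, 17953/175, 23924/175]
+L5 (α=4/5) → [13242/125, 83053/875, 104424/875]
+L6 (α=1/5) → [56218/625, 403962/4375, 551571/4375]
= [90, 92, 126]


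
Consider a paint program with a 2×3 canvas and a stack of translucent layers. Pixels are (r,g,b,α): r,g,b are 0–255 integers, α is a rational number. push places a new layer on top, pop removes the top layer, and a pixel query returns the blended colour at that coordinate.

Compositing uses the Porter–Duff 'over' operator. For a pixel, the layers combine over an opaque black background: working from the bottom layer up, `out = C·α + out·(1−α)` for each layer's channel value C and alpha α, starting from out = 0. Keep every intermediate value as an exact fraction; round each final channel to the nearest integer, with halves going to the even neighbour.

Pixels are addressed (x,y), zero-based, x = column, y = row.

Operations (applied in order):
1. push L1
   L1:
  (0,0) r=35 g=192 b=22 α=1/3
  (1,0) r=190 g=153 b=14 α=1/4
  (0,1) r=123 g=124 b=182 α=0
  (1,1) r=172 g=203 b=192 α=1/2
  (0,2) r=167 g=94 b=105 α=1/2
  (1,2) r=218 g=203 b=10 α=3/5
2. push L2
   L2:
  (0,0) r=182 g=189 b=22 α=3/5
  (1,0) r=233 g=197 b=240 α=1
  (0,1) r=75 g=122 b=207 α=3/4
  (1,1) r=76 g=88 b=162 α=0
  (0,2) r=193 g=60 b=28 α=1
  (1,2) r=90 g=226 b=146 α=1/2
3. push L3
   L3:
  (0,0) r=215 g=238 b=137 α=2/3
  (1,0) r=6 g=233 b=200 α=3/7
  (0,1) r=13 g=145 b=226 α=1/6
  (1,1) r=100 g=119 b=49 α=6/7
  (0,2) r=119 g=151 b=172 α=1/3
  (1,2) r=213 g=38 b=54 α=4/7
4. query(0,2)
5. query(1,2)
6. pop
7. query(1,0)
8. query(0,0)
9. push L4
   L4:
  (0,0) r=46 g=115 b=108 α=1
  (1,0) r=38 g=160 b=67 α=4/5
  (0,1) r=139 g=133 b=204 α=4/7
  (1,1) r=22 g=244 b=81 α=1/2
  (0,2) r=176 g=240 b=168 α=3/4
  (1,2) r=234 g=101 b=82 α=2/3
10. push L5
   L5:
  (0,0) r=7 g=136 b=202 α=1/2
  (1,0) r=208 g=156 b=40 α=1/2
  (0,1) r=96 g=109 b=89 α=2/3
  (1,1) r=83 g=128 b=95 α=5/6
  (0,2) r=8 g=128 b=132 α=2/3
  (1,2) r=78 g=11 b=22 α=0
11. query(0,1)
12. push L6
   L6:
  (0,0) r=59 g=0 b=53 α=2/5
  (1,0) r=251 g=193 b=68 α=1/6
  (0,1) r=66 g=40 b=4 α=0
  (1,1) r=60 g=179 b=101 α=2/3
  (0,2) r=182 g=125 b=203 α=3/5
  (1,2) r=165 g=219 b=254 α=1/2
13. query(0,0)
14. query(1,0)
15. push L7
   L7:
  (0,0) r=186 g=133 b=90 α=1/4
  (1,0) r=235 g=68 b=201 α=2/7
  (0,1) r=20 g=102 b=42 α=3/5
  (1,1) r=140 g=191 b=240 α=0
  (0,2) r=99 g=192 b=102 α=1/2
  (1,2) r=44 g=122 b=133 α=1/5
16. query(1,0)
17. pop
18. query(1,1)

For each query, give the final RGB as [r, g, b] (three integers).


(0,2) stack=L1,L2,L3; from [0,0,0]:
after L1 α=1/2: [167/2, 47, 105/2]
after L2 α=1: [193, 60, 28]
after L3 α=1/3: [505/3, 271/3, 76]
= [168, 90, 76]

query (1,2) [L1,L2,L3] — begin 0,0,0
+L1 (α=3/5) → [654/5, 609/5, 6]
+L2 (α=1/2) → [552/5, 1739/10, 76]
+L3 (α=4/7) → [5916/35, 6737/70, 444/7]
→ [169, 96, 63]

at x=1,y=0 over L1,L2:
+L1 (α=1/4) → [95/2, 153/4, 7/2]
+L2 (α=1) → [233, 197, 240]
= [233, 197, 240]

(0,0) stack=L1,L2; from [0,0,0]:
+L1 (α=1/3) → [35/3, 64, 22/3]
+L2 (α=3/5) → [1708/15, 139, 242/15]
rounded: [114, 139, 16]

at x=0,y=1 over L1,L2,L4,L5:
L1 α=0: [0, 0, 0]
L2 α=3/4: [225/4, 183/2, 621/4]
L4 α=4/7: [2899/28, 1613/14, 5127/28]
L5 α=2/3: [8275/84, 1555/14, 10111/84]
= [99, 111, 120]

at x=0,y=0 over L1,L2,L4,L5,L6:
L1 α=1/3: [35/3, 64, 22/3]
L2 α=3/5: [1708/15, 139, 242/15]
L4 α=1: [46, 115, 108]
L5 α=1/2: [53/2, 251/2, 155]
L6 α=2/5: [79/2, 753/10, 571/5]
rounded: [40, 75, 114]

query (1,0) [L1,L2,L4,L5,L6] — begin 0,0,0
after L1 α=1/4: [95/2, 153/4, 7/2]
after L2 α=1: [233, 197, 240]
after L4 α=4/5: [77, 837/5, 508/5]
after L5 α=1/2: [285/2, 1617/10, 354/5]
after L6 α=1/6: [1927/12, 2003/12, 211/3]
→ [161, 167, 70]

(1,0) stack=L1,L2,L4,L5,L6,L7; from [0,0,0]:
+L1 (α=1/4) → [95/2, 153/4, 7/2]
+L2 (α=1) → [233, 197, 240]
+L4 (α=4/5) → [77, 837/5, 508/5]
+L5 (α=1/2) → [285/2, 1617/10, 354/5]
+L6 (α=1/6) → [1927/12, 2003/12, 211/3]
+L7 (α=2/7) → [15275/84, 11647/84, 323/3]
= [182, 139, 108]

(1,1) stack=L1,L2,L4,L5,L6; from [0,0,0]:
L1 α=1/2: [86, 203/2, 96]
L2 α=0: [86, 203/2, 96]
L4 α=1/2: [54, 691/4, 177/2]
L5 α=5/6: [469/6, 3251/24, 1127/12]
L6 α=2/3: [1189/18, 11843/72, 3551/36]
= [66, 164, 99]


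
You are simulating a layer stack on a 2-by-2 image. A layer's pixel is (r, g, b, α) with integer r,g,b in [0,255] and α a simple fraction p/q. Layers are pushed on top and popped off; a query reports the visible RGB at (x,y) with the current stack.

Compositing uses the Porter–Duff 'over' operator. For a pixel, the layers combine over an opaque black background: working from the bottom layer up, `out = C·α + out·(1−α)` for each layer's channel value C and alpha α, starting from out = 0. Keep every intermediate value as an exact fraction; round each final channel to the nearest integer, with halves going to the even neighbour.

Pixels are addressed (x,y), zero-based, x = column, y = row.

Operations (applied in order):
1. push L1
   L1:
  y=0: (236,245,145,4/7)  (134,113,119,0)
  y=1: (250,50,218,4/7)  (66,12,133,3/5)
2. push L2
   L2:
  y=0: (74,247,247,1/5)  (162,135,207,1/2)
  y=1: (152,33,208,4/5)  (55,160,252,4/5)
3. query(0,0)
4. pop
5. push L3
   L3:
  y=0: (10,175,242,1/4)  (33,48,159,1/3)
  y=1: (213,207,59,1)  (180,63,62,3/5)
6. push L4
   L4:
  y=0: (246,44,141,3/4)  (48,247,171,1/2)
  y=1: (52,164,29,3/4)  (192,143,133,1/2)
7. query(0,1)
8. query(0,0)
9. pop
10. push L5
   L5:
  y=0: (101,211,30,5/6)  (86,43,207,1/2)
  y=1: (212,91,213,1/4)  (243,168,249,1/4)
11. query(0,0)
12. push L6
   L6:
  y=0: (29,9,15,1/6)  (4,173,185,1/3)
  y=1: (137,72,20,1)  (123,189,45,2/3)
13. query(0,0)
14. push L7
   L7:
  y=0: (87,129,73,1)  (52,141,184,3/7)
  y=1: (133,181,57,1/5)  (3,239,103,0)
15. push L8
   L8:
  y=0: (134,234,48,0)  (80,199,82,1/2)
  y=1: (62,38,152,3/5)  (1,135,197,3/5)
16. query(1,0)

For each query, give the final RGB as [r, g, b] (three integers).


query (0,0) [L1,L2] — begin 0,0,0
L1 α=4/7: [944/7, 140, 580/7]
L2 α=1/5: [4294/35, 807/5, 4049/35]
→ [123, 161, 116]

at x=0,y=1 over L1,L3,L4:
+L1 (α=4/7) → [1000/7, 200/7, 872/7]
+L3 (α=1) → [213, 207, 59]
+L4 (α=3/4) → [369/4, 699/4, 73/2]
= [92, 175, 36]

at x=0,y=0 over L1,L3,L4:
after L1 α=4/7: [944/7, 140, 580/7]
after L3 α=1/4: [1451/14, 595/4, 1717/14]
after L4 α=3/4: [11783/56, 1123/16, 7639/56]
rounded: [210, 70, 136]

at x=0,y=0 over L1,L3,L5:
after L1 α=4/7: [944/7, 140, 580/7]
after L3 α=1/4: [1451/14, 595/4, 1717/14]
after L5 α=5/6: [8521/84, 1605/8, 3817/84]
rounded: [101, 201, 45]

(0,0) stack=L1,L3,L5,L6; from [0,0,0]:
L1 α=4/7: [944/7, 140, 580/7]
L3 α=1/4: [1451/14, 595/4, 1717/14]
L5 α=5/6: [8521/84, 1605/8, 3817/84]
L6 α=1/6: [45041/504, 2699/16, 20345/504]
rounded: [89, 169, 40]

at x=1,y=0 over L1,L3,L5,L6,L7,L8:
L1 α=0: [0, 0, 0]
L3 α=1/3: [11, 16, 53]
L5 α=1/2: [97/2, 59/2, 130]
L6 α=1/3: [101/3, 232/3, 445/3]
L7 α=3/7: [872/21, 2197/21, 3436/21]
L8 α=1/2: [1276/21, 3188/21, 2579/21]
rounded: [61, 152, 123]


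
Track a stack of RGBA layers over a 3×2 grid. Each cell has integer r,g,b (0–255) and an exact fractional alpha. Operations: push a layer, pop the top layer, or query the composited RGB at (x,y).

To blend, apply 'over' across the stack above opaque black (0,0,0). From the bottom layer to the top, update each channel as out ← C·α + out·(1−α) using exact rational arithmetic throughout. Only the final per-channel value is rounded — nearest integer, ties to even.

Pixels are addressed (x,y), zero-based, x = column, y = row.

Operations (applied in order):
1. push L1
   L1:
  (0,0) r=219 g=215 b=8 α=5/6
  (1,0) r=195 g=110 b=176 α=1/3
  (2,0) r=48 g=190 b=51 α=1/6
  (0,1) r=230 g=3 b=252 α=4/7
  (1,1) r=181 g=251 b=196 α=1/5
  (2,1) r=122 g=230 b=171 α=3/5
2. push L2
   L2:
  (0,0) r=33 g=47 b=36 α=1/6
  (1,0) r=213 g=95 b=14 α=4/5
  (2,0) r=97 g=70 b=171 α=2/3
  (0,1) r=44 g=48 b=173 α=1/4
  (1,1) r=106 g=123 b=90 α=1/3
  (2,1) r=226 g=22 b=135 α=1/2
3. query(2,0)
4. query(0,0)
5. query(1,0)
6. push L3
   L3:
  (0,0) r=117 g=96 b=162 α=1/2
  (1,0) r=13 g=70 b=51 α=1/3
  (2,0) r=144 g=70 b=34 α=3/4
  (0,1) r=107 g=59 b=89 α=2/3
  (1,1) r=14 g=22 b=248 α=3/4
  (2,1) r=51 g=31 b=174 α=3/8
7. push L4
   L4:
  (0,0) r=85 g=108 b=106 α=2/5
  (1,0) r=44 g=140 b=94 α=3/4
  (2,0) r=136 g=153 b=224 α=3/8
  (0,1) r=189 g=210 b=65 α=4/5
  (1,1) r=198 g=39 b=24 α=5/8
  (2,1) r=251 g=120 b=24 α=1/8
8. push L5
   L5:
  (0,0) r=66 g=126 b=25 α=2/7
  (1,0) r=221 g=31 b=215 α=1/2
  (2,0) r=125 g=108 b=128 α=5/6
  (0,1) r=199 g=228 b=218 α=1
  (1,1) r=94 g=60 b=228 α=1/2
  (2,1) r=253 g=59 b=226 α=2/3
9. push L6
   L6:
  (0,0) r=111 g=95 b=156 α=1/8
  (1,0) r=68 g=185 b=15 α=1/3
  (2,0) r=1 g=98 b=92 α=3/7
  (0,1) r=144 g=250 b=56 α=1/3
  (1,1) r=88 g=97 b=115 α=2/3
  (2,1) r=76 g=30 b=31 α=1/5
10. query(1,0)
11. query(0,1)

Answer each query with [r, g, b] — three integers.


query (2,0) [L1,L2] — begin 0,0,0
+L1 (α=1/6) → [8, 95/3, 17/2]
+L2 (α=2/3) → [202/3, 515/9, 701/6]
= [67, 57, 117]

query (0,0) [L1,L2] — begin 0,0,0
after L1 α=5/6: [365/2, 1075/6, 20/3]
after L2 α=1/6: [1891/12, 5657/36, 104/9]
→ [158, 157, 12]

query (1,0) [L1,L2] — begin 0,0,0
after L1 α=1/3: [65, 110/3, 176/3]
after L2 α=4/5: [917/5, 250/3, 344/15]
rounded: [183, 83, 23]

(1,0) stack=L1,L2,L3,L4,L5,L6; from [0,0,0]:
L1 α=1/3: [65, 110/3, 176/3]
L2 α=4/5: [917/5, 250/3, 344/15]
L3 α=1/3: [633/5, 710/9, 1453/45]
L4 α=3/4: [1293/20, 2245/18, 14143/180]
L5 α=1/2: [5713/40, 2803/36, 52843/360]
L6 α=1/3: [7073/60, 6133/54, 55543/540]
→ [118, 114, 103]

query (0,1) [L1,L2,L3,L4,L5,L6] — begin 0,0,0
L1 α=4/7: [920/7, 12/7, 144]
L2 α=1/4: [767/7, 93/7, 605/4]
L3 α=2/3: [755/7, 919/21, 439/4]
L4 α=4/5: [6047/35, 18559/105, 1479/20]
L5 α=1: [199, 228, 218]
L6 α=1/3: [542/3, 706/3, 164]
= [181, 235, 164]


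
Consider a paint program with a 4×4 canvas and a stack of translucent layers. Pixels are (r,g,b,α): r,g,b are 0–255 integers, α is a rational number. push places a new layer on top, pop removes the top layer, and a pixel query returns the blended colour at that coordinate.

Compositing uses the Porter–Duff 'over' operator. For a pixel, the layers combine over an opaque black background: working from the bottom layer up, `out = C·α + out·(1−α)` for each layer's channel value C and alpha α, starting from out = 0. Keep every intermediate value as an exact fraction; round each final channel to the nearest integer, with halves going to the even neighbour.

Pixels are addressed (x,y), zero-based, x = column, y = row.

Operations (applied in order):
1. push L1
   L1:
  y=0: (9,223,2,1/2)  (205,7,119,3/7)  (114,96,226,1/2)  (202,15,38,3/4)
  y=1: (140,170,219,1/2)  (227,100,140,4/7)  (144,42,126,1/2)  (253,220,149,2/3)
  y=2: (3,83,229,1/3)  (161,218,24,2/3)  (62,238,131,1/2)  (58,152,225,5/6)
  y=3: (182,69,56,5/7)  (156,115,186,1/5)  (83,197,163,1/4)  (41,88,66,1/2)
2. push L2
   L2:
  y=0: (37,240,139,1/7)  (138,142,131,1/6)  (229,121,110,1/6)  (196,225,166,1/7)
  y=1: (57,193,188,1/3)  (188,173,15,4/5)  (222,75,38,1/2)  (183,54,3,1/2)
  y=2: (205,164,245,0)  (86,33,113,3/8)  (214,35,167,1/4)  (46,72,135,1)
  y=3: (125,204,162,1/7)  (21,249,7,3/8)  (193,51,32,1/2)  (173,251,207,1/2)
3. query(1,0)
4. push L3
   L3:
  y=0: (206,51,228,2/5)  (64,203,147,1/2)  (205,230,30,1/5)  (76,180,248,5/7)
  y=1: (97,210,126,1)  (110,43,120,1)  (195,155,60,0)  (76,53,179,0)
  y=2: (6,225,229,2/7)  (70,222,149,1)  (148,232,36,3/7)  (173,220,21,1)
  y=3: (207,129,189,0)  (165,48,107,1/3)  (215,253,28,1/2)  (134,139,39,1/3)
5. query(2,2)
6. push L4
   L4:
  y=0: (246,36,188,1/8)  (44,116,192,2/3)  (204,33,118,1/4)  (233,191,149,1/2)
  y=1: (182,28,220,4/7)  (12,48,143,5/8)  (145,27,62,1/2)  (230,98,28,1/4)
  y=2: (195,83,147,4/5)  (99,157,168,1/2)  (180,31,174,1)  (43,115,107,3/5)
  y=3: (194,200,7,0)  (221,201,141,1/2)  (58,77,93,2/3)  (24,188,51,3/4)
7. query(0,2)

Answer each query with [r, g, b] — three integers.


(1,0) stack=L1,L2; from [0,0,0]:
after L1 α=3/7: [615/7, 3, 51]
after L2 α=1/6: [1347/14, 157/6, 193/3]
rounded: [96, 26, 64]

query (2,2) [L1,L2,L3] — begin 0,0,0
+L1 (α=1/2) → [31, 119, 131/2]
+L2 (α=1/4) → [307/4, 98, 727/8]
+L3 (α=3/7) → [751/7, 1088/7, 943/14]
rounded: [107, 155, 67]

(0,2) stack=L1,L2,L3,L4; from [0,0,0]:
L1 α=1/3: [1, 83/3, 229/3]
L2 α=0: [1, 83/3, 229/3]
L3 α=2/7: [17/7, 1765/21, 2519/21]
L4 α=4/5: [5477/35, 8737/105, 14867/105]
→ [156, 83, 142]


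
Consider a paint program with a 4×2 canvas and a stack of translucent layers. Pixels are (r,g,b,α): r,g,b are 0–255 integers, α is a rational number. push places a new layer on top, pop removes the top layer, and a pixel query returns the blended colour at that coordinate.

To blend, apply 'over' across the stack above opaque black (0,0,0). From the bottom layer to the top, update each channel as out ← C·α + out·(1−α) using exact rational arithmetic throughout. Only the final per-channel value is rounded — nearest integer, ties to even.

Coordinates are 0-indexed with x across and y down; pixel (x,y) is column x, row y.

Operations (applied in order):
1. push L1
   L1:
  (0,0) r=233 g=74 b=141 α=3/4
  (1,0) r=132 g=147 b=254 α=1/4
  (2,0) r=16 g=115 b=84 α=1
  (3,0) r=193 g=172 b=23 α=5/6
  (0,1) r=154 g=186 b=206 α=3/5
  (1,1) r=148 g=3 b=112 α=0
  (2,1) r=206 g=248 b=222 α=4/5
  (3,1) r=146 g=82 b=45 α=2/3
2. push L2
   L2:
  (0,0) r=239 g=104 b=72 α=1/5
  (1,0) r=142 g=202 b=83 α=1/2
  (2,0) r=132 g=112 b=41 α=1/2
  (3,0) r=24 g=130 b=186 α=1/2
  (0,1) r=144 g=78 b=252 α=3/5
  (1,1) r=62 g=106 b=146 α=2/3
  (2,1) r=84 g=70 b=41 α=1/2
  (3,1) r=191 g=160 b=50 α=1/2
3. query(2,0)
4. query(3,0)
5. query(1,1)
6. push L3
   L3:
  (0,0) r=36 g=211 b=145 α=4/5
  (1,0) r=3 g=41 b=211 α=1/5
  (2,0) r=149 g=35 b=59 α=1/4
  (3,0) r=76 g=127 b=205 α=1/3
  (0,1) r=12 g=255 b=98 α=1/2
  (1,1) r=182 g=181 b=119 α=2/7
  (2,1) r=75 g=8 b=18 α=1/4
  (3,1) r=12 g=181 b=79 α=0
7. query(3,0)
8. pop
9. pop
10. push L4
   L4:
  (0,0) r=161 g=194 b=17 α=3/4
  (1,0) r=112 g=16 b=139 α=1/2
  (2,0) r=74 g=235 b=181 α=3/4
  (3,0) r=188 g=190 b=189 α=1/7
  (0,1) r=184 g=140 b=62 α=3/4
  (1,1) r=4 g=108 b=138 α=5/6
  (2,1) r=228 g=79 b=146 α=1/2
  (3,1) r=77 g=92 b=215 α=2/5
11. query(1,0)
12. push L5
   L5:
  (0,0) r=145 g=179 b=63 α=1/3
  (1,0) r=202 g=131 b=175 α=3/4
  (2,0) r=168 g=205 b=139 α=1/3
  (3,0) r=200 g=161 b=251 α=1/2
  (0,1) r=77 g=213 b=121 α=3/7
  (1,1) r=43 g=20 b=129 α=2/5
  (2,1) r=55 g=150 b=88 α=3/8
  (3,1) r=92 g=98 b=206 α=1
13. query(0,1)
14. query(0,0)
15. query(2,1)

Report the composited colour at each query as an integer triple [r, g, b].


query (2,0) [L1,L2] — begin 0,0,0
L1 α=1: [16, 115, 84]
L2 α=1/2: [74, 227/2, 125/2]
→ [74, 114, 62]

(3,0) stack=L1,L2; from [0,0,0]:
+L1 (α=5/6) → [965/6, 430/3, 115/6]
+L2 (α=1/2) → [1109/12, 410/3, 1231/12]
= [92, 137, 103]

(1,1) stack=L1,L2; from [0,0,0]:
L1 α=0: [0, 0, 0]
L2 α=2/3: [124/3, 212/3, 292/3]
→ [41, 71, 97]

(3,0) stack=L1,L2,L3; from [0,0,0]:
L1 α=5/6: [965/6, 430/3, 115/6]
L2 α=1/2: [1109/12, 410/3, 1231/12]
L3 α=1/3: [1565/18, 1201/9, 2461/18]
= [87, 133, 137]

at x=1,y=0 over L1,L4:
after L1 α=1/4: [33, 147/4, 127/2]
after L4 α=1/2: [145/2, 211/8, 405/4]
→ [72, 26, 101]

query (0,1) [L1,L4,L5] — begin 0,0,0
after L1 α=3/5: [462/5, 558/5, 618/5]
after L4 α=3/4: [1611/10, 1329/10, 387/5]
after L5 α=3/7: [4377/35, 5853/35, 3363/35]
= [125, 167, 96]

query (0,0) [L1,L4,L5] — begin 0,0,0
L1 α=3/4: [699/4, 111/2, 423/4]
L4 α=3/4: [2631/16, 1275/8, 627/16]
L5 α=1/3: [3791/24, 1991/12, 377/8]
rounded: [158, 166, 47]

at x=2,y=1 over L1,L4,L5:
after L1 α=4/5: [824/5, 992/5, 888/5]
after L4 α=1/2: [982/5, 1387/10, 809/5]
after L5 α=3/8: [1147/8, 2287/16, 1073/8]
rounded: [143, 143, 134]


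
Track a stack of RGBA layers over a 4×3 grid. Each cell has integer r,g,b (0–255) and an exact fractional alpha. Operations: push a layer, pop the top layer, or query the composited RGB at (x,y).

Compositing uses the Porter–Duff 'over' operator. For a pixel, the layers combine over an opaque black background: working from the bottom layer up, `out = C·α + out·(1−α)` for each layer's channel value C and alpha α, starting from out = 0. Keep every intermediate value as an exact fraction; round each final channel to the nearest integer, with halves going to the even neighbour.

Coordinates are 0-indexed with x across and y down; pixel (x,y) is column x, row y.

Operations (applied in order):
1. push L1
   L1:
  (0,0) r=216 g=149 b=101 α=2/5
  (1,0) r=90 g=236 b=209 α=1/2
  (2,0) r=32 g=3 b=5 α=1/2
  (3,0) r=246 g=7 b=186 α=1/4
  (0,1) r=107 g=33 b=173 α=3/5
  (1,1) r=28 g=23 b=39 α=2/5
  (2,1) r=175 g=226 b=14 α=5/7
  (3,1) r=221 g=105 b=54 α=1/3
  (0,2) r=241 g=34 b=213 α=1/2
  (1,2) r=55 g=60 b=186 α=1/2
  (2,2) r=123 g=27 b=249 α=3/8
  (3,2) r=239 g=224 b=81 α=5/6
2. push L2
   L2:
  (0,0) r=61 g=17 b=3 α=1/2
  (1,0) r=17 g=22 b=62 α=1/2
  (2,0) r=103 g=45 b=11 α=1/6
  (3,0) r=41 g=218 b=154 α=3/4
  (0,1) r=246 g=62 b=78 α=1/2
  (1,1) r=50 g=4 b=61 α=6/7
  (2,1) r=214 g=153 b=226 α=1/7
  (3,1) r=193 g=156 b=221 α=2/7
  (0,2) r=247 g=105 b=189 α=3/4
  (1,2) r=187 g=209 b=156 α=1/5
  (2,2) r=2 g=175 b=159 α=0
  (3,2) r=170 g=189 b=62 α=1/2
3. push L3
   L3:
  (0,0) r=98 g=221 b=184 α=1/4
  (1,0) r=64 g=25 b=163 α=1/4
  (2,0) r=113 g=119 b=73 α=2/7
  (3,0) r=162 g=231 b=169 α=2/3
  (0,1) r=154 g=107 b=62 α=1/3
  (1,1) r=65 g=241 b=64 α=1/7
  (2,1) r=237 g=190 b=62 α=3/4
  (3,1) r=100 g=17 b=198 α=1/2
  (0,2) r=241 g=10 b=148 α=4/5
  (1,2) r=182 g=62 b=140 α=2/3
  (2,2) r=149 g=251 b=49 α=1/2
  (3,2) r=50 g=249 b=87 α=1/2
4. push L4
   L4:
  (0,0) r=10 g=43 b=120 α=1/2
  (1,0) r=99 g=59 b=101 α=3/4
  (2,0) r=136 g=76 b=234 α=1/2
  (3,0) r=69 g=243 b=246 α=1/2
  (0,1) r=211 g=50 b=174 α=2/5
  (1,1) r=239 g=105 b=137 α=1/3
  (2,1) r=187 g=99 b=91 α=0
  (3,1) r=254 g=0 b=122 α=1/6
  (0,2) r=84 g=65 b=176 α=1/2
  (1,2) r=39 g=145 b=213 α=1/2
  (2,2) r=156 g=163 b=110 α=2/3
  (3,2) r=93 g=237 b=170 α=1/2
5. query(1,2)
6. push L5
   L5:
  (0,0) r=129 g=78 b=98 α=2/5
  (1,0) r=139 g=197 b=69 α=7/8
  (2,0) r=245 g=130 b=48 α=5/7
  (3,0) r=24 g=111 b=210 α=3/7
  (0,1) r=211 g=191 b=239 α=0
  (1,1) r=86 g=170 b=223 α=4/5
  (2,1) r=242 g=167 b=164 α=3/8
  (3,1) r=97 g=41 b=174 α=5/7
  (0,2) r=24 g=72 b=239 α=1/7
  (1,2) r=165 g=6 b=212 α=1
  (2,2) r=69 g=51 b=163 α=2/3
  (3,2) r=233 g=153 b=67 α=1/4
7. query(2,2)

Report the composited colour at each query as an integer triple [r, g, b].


(1,2) stack=L1,L2,L3,L4; from [0,0,0]:
+L1 (α=1/2) → [55/2, 30, 93]
+L2 (α=1/5) → [297/5, 329/5, 528/5]
+L3 (α=2/3) → [2117/15, 949/15, 1928/15]
+L4 (α=1/2) → [1351/15, 1562/15, 5123/30]
rounded: [90, 104, 171]

(2,2) stack=L1,L2,L3,L4,L5; from [0,0,0]:
L1 α=3/8: [369/8, 81/8, 747/8]
L2 α=0: [369/8, 81/8, 747/8]
L3 α=1/2: [1561/16, 2089/16, 1139/16]
L4 α=2/3: [6553/48, 2435/16, 1553/16]
L5 α=2/3: [13177/144, 4067/48, 6769/48]
→ [92, 85, 141]


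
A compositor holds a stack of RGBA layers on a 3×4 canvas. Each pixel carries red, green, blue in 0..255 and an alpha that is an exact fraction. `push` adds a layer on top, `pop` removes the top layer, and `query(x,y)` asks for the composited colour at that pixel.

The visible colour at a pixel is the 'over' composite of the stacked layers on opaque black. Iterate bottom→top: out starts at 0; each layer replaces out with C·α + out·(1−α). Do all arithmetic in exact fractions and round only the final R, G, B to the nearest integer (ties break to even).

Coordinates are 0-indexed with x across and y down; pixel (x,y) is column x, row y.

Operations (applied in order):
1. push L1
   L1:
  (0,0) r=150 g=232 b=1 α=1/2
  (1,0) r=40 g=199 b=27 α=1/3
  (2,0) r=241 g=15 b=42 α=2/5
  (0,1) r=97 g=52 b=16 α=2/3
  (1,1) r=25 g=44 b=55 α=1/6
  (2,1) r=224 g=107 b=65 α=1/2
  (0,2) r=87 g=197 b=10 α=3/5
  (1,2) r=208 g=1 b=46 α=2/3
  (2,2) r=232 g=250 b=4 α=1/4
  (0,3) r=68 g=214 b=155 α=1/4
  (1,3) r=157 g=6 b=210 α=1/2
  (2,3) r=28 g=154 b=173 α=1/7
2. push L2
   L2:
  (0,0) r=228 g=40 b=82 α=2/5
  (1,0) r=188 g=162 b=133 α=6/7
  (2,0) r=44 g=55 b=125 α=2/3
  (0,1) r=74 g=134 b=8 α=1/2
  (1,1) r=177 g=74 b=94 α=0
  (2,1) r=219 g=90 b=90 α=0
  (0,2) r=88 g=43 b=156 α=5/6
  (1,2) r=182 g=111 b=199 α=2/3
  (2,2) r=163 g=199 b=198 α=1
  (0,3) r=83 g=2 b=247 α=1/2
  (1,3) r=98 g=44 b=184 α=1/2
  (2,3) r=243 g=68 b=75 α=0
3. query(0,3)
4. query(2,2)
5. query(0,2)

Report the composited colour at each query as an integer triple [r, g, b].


query (0,3) [L1,L2] — begin 0,0,0
+L1 (α=1/4) → [17, 107/2, 155/4]
+L2 (α=1/2) → [50, 111/4, 1143/8]
= [50, 28, 143]

at x=2,y=2 over L1,L2:
+L1 (α=1/4) → [58, 125/2, 1]
+L2 (α=1) → [163, 199, 198]
rounded: [163, 199, 198]

(0,2) stack=L1,L2; from [0,0,0]:
L1 α=3/5: [261/5, 591/5, 6]
L2 α=5/6: [2461/30, 833/15, 131]
= [82, 56, 131]


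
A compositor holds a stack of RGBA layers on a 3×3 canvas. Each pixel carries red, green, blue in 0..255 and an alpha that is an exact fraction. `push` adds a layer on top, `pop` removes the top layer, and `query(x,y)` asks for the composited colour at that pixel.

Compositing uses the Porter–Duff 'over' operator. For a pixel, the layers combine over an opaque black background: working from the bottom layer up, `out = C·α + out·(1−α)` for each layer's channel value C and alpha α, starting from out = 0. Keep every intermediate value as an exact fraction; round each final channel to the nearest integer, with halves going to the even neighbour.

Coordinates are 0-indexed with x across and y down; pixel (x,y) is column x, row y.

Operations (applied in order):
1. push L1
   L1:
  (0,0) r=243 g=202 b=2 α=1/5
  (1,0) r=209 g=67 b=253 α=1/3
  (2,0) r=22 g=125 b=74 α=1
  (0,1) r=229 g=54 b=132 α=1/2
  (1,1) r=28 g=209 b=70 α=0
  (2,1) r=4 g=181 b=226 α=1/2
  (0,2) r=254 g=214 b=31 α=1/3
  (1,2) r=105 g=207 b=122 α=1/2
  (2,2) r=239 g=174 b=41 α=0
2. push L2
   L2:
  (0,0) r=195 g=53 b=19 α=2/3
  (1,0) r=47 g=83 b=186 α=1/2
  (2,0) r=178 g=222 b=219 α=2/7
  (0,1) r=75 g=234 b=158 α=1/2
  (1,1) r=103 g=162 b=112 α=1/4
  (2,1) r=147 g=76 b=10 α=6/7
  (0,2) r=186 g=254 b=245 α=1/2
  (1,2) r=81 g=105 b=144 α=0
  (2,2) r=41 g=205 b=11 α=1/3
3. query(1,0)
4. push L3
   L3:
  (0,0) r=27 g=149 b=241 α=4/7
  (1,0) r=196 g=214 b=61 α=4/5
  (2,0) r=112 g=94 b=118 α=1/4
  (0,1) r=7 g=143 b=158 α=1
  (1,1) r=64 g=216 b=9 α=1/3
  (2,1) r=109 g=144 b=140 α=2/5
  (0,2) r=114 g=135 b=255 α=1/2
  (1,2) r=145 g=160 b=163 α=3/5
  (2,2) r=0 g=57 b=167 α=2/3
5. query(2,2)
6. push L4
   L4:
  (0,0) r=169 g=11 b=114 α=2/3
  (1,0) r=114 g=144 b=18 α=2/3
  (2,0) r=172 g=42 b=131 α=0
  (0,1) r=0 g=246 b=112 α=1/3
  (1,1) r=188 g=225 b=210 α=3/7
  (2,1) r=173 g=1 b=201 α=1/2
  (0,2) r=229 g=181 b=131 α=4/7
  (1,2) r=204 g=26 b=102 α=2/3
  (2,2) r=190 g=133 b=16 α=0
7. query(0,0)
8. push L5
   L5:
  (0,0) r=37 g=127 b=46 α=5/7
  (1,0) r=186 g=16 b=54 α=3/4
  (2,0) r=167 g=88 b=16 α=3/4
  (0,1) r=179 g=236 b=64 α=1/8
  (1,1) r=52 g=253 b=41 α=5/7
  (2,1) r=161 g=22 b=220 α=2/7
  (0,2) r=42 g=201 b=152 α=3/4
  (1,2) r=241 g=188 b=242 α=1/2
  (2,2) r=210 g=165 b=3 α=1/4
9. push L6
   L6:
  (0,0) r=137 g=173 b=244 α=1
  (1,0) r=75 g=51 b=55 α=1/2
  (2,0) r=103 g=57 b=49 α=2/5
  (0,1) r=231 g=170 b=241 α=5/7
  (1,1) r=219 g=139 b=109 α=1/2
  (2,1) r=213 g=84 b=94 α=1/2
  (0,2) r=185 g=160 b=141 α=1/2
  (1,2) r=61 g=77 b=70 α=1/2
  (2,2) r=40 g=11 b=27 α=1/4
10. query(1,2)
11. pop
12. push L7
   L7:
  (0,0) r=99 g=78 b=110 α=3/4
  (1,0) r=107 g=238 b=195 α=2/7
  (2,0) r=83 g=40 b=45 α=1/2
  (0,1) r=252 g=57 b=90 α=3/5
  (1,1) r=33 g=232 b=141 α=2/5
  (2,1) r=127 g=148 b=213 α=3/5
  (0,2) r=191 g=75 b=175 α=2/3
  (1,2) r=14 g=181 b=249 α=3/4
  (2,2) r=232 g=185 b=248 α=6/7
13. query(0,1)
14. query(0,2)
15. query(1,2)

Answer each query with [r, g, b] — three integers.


at x=1,y=0 over L1,L2:
L1 α=1/3: [209/3, 67/3, 253/3]
L2 α=1/2: [175/3, 158/3, 811/6]
→ [58, 53, 135]

(2,2) stack=L1,L2,L3; from [0,0,0]:
L1 α=0: [0, 0, 0]
L2 α=1/3: [41/3, 205/3, 11/3]
L3 α=2/3: [41/9, 547/9, 1013/9]
= [5, 61, 113]

(0,0) stack=L1,L2,L3,L4; from [0,0,0]:
+L1 (α=1/5) → [243/5, 202/5, 2/5]
+L2 (α=2/3) → [731/5, 244/5, 64/5]
+L3 (α=4/7) → [2733/35, 3712/35, 716/5]
+L4 (α=2/3) → [14563/105, 1494/35, 1856/15]
→ [139, 43, 124]

at x=1,y=2 over L1,L2,L3,L4,L5,L6:
+L1 (α=1/2) → [105/2, 207/2, 61]
+L2 (α=0) → [105/2, 207/2, 61]
+L3 (α=3/5) → [108, 687/5, 611/5]
+L4 (α=2/3) → [172, 947/15, 1631/15]
+L5 (α=1/2) → [413/2, 3767/30, 5261/30]
+L6 (α=1/2) → [535/4, 6077/60, 7361/60]
rounded: [134, 101, 123]

at x=0,y=1 over L1,L2,L3,L4,L5,L7:
after L1 α=1/2: [229/2, 27, 66]
after L2 α=1/2: [379/4, 261/2, 112]
after L3 α=1: [7, 143, 158]
after L4 α=1/3: [14/3, 532/3, 428/3]
after L5 α=1/8: [635/24, 554/3, 797/6]
after L7 α=3/5: [9707/60, 1621/15, 1607/15]
→ [162, 108, 107]

(0,2) stack=L1,L2,L3,L4,L5,L7; from [0,0,0]:
after L1 α=1/3: [254/3, 214/3, 31/3]
after L2 α=1/2: [406/3, 488/3, 383/3]
after L3 α=1/2: [374/3, 893/6, 574/3]
after L4 α=4/7: [1290/7, 2341/14, 1098/7]
after L5 α=3/4: [543/7, 10783/56, 2145/14]
after L7 α=2/3: [3217/21, 19183/168, 7045/42]
rounded: [153, 114, 168]

at x=1,y=2 over L1,L2,L3,L4,L5,L7:
+L1 (α=1/2) → [105/2, 207/2, 61]
+L2 (α=0) → [105/2, 207/2, 61]
+L3 (α=3/5) → [108, 687/5, 611/5]
+L4 (α=2/3) → [172, 947/15, 1631/15]
+L5 (α=1/2) → [413/2, 3767/30, 5261/30]
+L7 (α=3/4) → [497/8, 20057/120, 27671/120]
= [62, 167, 231]


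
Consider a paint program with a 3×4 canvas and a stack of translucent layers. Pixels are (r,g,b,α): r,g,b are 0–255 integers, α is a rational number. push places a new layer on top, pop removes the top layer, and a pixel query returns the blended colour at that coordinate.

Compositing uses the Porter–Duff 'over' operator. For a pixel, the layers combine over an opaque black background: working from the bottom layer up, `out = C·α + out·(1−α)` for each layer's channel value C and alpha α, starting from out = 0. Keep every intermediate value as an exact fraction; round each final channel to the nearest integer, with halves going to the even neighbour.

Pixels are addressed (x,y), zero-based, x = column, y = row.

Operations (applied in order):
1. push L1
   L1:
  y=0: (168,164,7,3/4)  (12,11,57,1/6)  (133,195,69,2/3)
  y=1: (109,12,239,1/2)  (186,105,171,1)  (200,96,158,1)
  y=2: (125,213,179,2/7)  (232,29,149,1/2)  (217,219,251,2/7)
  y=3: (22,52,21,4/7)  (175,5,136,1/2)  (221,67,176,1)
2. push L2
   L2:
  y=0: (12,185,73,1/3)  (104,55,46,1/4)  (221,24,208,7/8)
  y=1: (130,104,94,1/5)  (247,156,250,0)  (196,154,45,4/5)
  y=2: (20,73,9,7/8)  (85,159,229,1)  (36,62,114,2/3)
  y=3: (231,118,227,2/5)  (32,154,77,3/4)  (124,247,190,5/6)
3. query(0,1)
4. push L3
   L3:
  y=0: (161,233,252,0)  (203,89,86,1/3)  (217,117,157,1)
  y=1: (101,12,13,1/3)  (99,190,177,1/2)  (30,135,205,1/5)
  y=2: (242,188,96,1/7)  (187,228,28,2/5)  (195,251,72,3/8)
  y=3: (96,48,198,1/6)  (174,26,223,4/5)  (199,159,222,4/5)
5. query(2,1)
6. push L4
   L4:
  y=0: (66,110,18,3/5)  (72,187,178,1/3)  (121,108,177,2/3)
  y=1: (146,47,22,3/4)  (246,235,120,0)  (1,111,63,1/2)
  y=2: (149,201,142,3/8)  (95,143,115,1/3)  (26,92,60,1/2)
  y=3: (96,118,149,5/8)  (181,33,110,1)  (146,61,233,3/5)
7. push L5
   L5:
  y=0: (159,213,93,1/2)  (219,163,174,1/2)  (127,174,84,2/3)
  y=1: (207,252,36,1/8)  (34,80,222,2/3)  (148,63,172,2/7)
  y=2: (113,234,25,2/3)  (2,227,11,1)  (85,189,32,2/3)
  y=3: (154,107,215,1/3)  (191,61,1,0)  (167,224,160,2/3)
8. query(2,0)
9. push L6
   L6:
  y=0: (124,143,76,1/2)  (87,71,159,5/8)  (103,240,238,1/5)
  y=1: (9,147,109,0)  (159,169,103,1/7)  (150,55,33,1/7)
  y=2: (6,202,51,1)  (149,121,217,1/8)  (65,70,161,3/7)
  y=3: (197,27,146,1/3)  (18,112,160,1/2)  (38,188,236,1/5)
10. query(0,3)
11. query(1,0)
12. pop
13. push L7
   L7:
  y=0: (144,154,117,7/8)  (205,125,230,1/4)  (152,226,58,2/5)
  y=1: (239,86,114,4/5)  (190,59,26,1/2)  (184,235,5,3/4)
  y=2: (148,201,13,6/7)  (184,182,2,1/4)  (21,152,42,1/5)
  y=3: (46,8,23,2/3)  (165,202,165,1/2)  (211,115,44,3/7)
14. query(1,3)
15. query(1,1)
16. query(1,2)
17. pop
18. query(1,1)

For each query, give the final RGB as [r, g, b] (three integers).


at x=0,y=1 over L1,L2:
after L1 α=1/2: [109/2, 6, 239/2]
after L2 α=1/5: [348/5, 128/5, 572/5]
→ [70, 26, 114]

(2,1) stack=L1,L2,L3; from [0,0,0]:
L1 α=1: [200, 96, 158]
L2 α=4/5: [984/5, 712/5, 338/5]
L3 α=1/5: [4086/25, 3523/25, 2377/25]
→ [163, 141, 95]

query (2,0) [L1,L2,L3,L4,L5] — begin 0,0,0
L1 α=2/3: [266/3, 130, 46]
L2 α=7/8: [4907/24, 149/4, 751/4]
L3 α=1: [217, 117, 157]
L4 α=2/3: [153, 111, 511/3]
L5 α=2/3: [407/3, 153, 1015/9]
→ [136, 153, 113]

at x=0,y=3 over L1,L2,L3,L4,L5,L6:
after L1 α=4/7: [88/7, 208/7, 12]
after L2 α=2/5: [3498/35, 2276/35, 98]
after L3 α=1/6: [695/7, 1306/21, 344/3]
after L4 α=5/8: [5445/56, 1359/14, 1089/8]
after L5 α=1/3: [9757/84, 2108/21, 1949/12]
after L6 α=1/3: [18031/126, 4783/63, 2825/18]
rounded: [143, 76, 157]

query (1,0) [L1,L2,L3,L4,L5,L6] — begin 0,0,0
+L1 (α=1/6) → [2, 11/6, 19/2]
+L2 (α=1/4) → [55/2, 121/8, 149/8]
+L3 (α=1/3) → [86, 159/4, 493/12]
+L4 (α=1/3) → [244/3, 533/6, 1561/18]
+L5 (α=1/2) → [901/6, 1511/12, 4693/36]
+L6 (α=5/8) → [1771/16, 2931/32, 14233/96]
rounded: [111, 92, 148]

(1,3) stack=L1,L2,L3,L4,L5,L7; from [0,0,0]:
+L1 (α=1/2) → [175/2, 5/2, 68]
+L2 (α=3/4) → [367/8, 929/8, 299/4]
+L3 (α=4/5) → [1187/8, 1761/40, 3867/20]
+L4 (α=1) → [181, 33, 110]
+L5 (α=0) → [181, 33, 110]
+L7 (α=1/2) → [173, 235/2, 275/2]
= [173, 118, 138]

at x=1,y=1 over L1,L2,L3,L4,L5,L7:
L1 α=1: [186, 105, 171]
L2 α=0: [186, 105, 171]
L3 α=1/2: [285/2, 295/2, 174]
L4 α=0: [285/2, 295/2, 174]
L5 α=2/3: [421/6, 205/2, 206]
L7 α=1/2: [1561/12, 323/4, 116]
rounded: [130, 81, 116]

at x=1,y=2 over L1,L2,L3,L4,L5,L7:
+L1 (α=1/2) → [116, 29/2, 149/2]
+L2 (α=1) → [85, 159, 229]
+L3 (α=2/5) → [629/5, 933/5, 743/5]
+L4 (α=1/3) → [1733/15, 2581/15, 687/5]
+L5 (α=1) → [2, 227, 11]
+L7 (α=1/4) → [95/2, 863/4, 35/4]
rounded: [48, 216, 9]

at x=1,y=1 over L1,L2,L3,L4,L5:
L1 α=1: [186, 105, 171]
L2 α=0: [186, 105, 171]
L3 α=1/2: [285/2, 295/2, 174]
L4 α=0: [285/2, 295/2, 174]
L5 α=2/3: [421/6, 205/2, 206]
= [70, 102, 206]


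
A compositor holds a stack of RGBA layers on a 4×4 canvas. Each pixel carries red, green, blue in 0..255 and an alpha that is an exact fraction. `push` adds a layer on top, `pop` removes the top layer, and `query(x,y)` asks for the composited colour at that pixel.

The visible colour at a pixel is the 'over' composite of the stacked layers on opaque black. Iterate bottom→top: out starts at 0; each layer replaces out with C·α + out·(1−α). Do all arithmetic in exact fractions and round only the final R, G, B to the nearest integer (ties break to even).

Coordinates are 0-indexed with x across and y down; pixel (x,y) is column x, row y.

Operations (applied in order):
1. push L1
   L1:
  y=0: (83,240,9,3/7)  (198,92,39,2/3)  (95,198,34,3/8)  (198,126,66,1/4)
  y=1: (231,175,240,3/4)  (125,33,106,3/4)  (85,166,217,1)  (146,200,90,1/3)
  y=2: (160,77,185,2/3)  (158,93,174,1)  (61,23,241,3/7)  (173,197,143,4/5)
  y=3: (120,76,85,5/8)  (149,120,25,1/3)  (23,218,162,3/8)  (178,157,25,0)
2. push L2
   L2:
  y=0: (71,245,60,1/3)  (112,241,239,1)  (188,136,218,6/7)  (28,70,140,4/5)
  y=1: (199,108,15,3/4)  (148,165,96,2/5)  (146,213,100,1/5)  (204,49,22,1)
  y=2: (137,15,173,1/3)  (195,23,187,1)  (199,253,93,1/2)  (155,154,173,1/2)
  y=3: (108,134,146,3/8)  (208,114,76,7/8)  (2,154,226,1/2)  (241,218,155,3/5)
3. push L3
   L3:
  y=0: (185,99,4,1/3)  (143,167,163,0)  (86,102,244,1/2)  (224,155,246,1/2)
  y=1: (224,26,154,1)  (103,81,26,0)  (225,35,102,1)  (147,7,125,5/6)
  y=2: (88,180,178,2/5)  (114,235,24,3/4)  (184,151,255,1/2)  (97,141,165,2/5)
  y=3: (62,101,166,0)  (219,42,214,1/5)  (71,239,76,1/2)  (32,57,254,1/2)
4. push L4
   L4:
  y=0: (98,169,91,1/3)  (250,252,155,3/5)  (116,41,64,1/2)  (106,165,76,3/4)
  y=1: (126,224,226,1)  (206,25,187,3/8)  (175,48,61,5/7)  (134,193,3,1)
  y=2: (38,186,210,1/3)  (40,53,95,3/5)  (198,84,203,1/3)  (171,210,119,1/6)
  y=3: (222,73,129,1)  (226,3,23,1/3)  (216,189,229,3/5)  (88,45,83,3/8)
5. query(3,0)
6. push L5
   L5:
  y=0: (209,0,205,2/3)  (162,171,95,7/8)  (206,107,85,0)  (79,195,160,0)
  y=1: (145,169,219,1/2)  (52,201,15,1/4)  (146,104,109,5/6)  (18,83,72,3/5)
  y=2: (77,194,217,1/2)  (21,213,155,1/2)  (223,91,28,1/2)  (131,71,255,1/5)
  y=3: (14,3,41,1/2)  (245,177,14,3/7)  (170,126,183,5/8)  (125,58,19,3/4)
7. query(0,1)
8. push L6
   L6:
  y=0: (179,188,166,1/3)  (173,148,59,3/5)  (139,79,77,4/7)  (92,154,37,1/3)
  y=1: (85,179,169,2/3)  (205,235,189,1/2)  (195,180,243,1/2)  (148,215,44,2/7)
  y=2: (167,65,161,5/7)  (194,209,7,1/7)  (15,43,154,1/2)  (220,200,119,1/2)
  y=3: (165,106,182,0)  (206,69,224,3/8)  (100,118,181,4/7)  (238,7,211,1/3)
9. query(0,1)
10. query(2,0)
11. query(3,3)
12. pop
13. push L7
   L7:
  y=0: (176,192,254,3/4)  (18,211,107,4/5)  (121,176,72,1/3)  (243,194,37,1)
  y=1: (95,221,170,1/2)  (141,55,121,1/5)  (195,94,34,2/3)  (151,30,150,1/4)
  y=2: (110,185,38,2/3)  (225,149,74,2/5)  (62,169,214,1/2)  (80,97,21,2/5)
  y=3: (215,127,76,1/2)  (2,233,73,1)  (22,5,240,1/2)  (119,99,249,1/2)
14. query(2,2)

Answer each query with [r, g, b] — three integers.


(3,0) stack=L1,L2,L3,L4; from [0,0,0]:
after L1 α=1/4: [99/2, 63/2, 33/2]
after L2 α=4/5: [323/10, 623/10, 1153/10]
after L3 α=1/2: [2563/20, 2173/20, 3613/20]
after L4 α=3/4: [8923/80, 12073/80, 8173/80]
= [112, 151, 102]

(0,1) stack=L1,L2,L3,L4,L5; from [0,0,0]:
+L1 (α=3/4) → [693/4, 525/4, 180]
+L2 (α=3/4) → [3081/16, 1821/16, 225/4]
+L3 (α=1) → [224, 26, 154]
+L4 (α=1) → [126, 224, 226]
+L5 (α=1/2) → [271/2, 393/2, 445/2]
→ [136, 196, 222]

at x=0,y=1 over L1,L2,L3,L4,L5,L6:
L1 α=3/4: [693/4, 525/4, 180]
L2 α=3/4: [3081/16, 1821/16, 225/4]
L3 α=1: [224, 26, 154]
L4 α=1: [126, 224, 226]
L5 α=1/2: [271/2, 393/2, 445/2]
L6 α=2/3: [611/6, 1109/6, 1121/6]
→ [102, 185, 187]

query (2,0) [L1,L2,L3,L4,L5,L6] — begin 0,0,0
+L1 (α=3/8) → [285/8, 297/4, 51/4]
+L2 (α=6/7) → [9309/56, 3561/28, 5283/28]
+L3 (α=1/2) → [14125/112, 6417/56, 12115/56]
+L4 (α=1/2) → [27117/224, 8713/112, 15699/112]
+L5 (α=0) → [27117/224, 8713/112, 15699/112]
+L6 (α=4/7) → [205895/1568, 61531/784, 81593/784]
→ [131, 78, 104]

query (3,3) [L1,L2,L3,L4,L5,L6] — begin 0,0,0
+L1 (α=0) → [0, 0, 0]
+L2 (α=3/5) → [723/5, 654/5, 93]
+L3 (α=1/2) → [883/10, 939/10, 347/2]
+L4 (α=3/8) → [1411/16, 1209/16, 2233/16]
+L5 (α=3/4) → [7411/64, 3993/64, 3145/64]
+L6 (α=1/3) → [5009/32, 4217/96, 3299/32]
rounded: [157, 44, 103]

at x=2,y=2 over L1,L2,L3,L4,L5,L7:
after L1 α=3/7: [183/7, 69/7, 723/7]
after L2 α=1/2: [788/7, 920/7, 687/7]
after L3 α=1/2: [1038/7, 1977/14, 1236/7]
after L4 α=1/3: [1154/7, 855/7, 3893/21]
after L5 α=1/2: [2715/14, 746/7, 4481/42]
after L7 α=1/2: [3583/28, 1929/14, 13469/84]
= [128, 138, 160]
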